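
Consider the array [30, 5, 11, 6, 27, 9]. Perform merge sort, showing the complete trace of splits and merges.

Merge sort trace:

Split: [30, 5, 11, 6, 27, 9] -> [30, 5, 11] and [6, 27, 9]
  Split: [30, 5, 11] -> [30] and [5, 11]
    Split: [5, 11] -> [5] and [11]
    Merge: [5] + [11] -> [5, 11]
  Merge: [30] + [5, 11] -> [5, 11, 30]
  Split: [6, 27, 9] -> [6] and [27, 9]
    Split: [27, 9] -> [27] and [9]
    Merge: [27] + [9] -> [9, 27]
  Merge: [6] + [9, 27] -> [6, 9, 27]
Merge: [5, 11, 30] + [6, 9, 27] -> [5, 6, 9, 11, 27, 30]

Final sorted array: [5, 6, 9, 11, 27, 30]

The merge sort proceeds by recursively splitting the array and merging sorted halves.
After all merges, the sorted array is [5, 6, 9, 11, 27, 30].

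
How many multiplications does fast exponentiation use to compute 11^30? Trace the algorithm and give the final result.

Computing 11^30 by squaring (build up from 11^1; each line after the first costs one multiplication):

11^1 = 11
11^2 = (11^1)^2 = 11^2 = 121
11^3 = 11 * 11^2 = 11 * 121 = 1331
11^6 = (11^3)^2 = 1331^2 = 1771561
11^7 = 11 * 11^6 = 11 * 1771561 = 19487171
11^14 = (11^7)^2 = 19487171^2 = 379749833583241
11^15 = 11 * 11^14 = 11 * 379749833583241 = 4177248169415651
11^30 = (11^15)^2 = 4177248169415651^2 = 17449402268886407318558803753801

Result: 17449402268886407318558803753801
Multiplications needed: 7 (7 lines after 11^1)

11^30 = 17449402268886407318558803753801. Using exponentiation by squaring, this requires 7 multiplications. The key idea: if the exponent is even, square the half-power; if odd, multiply by the base once.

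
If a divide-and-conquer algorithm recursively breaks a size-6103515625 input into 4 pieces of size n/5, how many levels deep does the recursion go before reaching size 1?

For divide and conquer with division factor 5:

Problem sizes at each level:
Level 0: 6103515625
Level 1: 1220703125
Level 2: 244140625
Level 3: 48828125
Level 4: 9765625
Level 5: 1953125
Level 6: 390625
Level 7: 78125
Level 8: 15625
Level 9: 3125
Level 10: 625
Level 11: 125
Level 12: 25
Level 13: 5
Level 14: 1

The root is level 0 and the size-1 base case is level 14 (the tree spans levels 0 through 14, i.e. 15 levels counting the root), so the depth is the number of divisions: log_5(6103515625) = 14

The recursion tree depth is log_5(6103515625) = 14. At each level, the problem size is divided by 5, so it takes 14 divisions to reduce to a base case of size 1. The algorithm makes 4 recursive calls at each level.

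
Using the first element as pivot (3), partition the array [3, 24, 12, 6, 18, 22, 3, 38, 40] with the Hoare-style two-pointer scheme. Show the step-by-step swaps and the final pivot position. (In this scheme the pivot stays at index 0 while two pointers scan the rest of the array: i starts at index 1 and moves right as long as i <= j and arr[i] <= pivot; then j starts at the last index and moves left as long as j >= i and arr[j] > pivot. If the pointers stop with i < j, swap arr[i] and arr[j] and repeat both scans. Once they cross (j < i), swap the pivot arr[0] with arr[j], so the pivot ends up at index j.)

Hoare-style two-pointer partition with pivot = 3:

Initial array: [3, 24, 12, 6, 18, 22, 3, 38, 40]

Pointers start at i = 1, j = 8.
i stops at index 1 (arr[1]=24 > 3), j stops at index 6 (arr[6]=3 <= 3): swap arr[1] and arr[6], array becomes [3, 3, 12, 6, 18, 22, 24, 38, 40]
i ends at 2, j ends at 1: the pointers have crossed (j < i), so scanning stops.

Swap pivot arr[0] with arr[1] to place pivot at position 1: [3, 3, 12, 6, 18, 22, 24, 38, 40]
Pivot position: 1

After partitioning with pivot 3, the array becomes [3, 3, 12, 6, 18, 22, 24, 38, 40]. The pivot is placed at index 1. All elements to the left of the pivot are <= 3, and all elements to the right are > 3.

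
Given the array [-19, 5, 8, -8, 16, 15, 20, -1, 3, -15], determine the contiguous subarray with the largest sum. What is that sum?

Using Kadane's algorithm on [-19, 5, 8, -8, 16, 15, 20, -1, 3, -15]:

Scanning through the array:
Position 1 (value 5): max_ending_here = 5, max_so_far = 5
Position 2 (value 8): max_ending_here = 13, max_so_far = 13
Position 3 (value -8): max_ending_here = 5, max_so_far = 13
Position 4 (value 16): max_ending_here = 21, max_so_far = 21
Position 5 (value 15): max_ending_here = 36, max_so_far = 36
Position 6 (value 20): max_ending_here = 56, max_so_far = 56
Position 7 (value -1): max_ending_here = 55, max_so_far = 56
Position 8 (value 3): max_ending_here = 58, max_so_far = 58
Position 9 (value -15): max_ending_here = 43, max_so_far = 58

Maximum subarray: [5, 8, -8, 16, 15, 20, -1, 3]
Maximum sum: 58

The maximum subarray is [5, 8, -8, 16, 15, 20, -1, 3] with sum 58. This subarray runs from index 1 to index 8.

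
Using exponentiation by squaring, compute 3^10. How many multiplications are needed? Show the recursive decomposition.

Computing 3^10 by squaring (build up from 3^1; each line after the first costs one multiplication):

3^1 = 3
3^2 = (3^1)^2 = 3^2 = 9
3^4 = (3^2)^2 = 9^2 = 81
3^5 = 3 * 3^4 = 3 * 81 = 243
3^10 = (3^5)^2 = 243^2 = 59049

Result: 59049
Multiplications needed: 4 (4 lines after 3^1)

3^10 = 59049. Using exponentiation by squaring, this requires 4 multiplications. The key idea: if the exponent is even, square the half-power; if odd, multiply by the base once.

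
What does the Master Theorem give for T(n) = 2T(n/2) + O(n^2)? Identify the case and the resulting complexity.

Master Theorem for T(n) = 2T(n/2) + O(n^2):

a = 2, b = 2, c = 2
log_b(a) = log_2(2) = 1.0000

Case 3: c = 2 > log_2(2) = 1.0000
T(n) = O(n^2) = O(n^2)

For T(n) = 2T(n/2) + O(n^2): log_2(2) = 1.0000. This is Case 3 of the Master Theorem (c > log_b(a), work dominated by root), giving O(n^2).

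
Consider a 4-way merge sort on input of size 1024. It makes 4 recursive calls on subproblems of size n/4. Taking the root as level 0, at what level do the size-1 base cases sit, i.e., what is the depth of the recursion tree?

For divide and conquer with division factor 4:

Problem sizes at each level:
Level 0: 1024
Level 1: 256
Level 2: 64
Level 3: 16
Level 4: 4
Level 5: 1

The root is level 0 and the size-1 base case is level 5 (the tree spans levels 0 through 5, i.e. 6 levels counting the root), so the depth is the number of divisions: log_4(1024) = 5

The recursion tree depth is log_4(1024) = 5. At each level, the problem size is divided by 4, so it takes 5 divisions to reduce to a base case of size 1. The algorithm makes 4 recursive calls at each level.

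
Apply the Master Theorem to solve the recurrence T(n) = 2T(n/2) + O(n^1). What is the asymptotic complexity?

Master Theorem for T(n) = 2T(n/2) + O(n^1):

a = 2, b = 2, c = 1
log_b(a) = log_2(2) = 1.0000

Case 2: c = 1 = log_2(2) = 1.0000
T(n) = O(n^1 log n) = O(n log n)

For T(n) = 2T(n/2) + O(n^1): log_2(2) = 1.0000. This is Case 2 of the Master Theorem (c = log_b(a), equal work at all levels), giving O(n log n).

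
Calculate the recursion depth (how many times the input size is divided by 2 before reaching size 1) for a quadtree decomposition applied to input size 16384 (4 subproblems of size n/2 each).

For divide and conquer with division factor 2:

Problem sizes at each level:
Level 0: 16384
Level 1: 8192
Level 2: 4096
Level 3: 2048
Level 4: 1024
Level 5: 512
Level 6: 256
Level 7: 128
Level 8: 64
Level 9: 32
Level 10: 16
Level 11: 8
Level 12: 4
Level 13: 2
Level 14: 1

The root is level 0 and the size-1 base case is level 14 (the tree spans levels 0 through 14, i.e. 15 levels counting the root), so the depth is the number of divisions: log_2(16384) = 14

The recursion tree depth is log_2(16384) = 14. At each level, the problem size is divided by 2, so it takes 14 divisions to reduce to a base case of size 1. The algorithm makes 4 recursive calls at each level.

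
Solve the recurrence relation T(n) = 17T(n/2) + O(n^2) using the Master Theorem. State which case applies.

Master Theorem for T(n) = 17T(n/2) + O(n^2):

a = 17, b = 2, c = 2
log_b(a) = log_2(17) = 4.0875

Case 1: c = 2 < log_2(17) = 4.0875
T(n) = O(n^(log_2 17))

For T(n) = 17T(n/2) + O(n^2): log_2(17) = 4.0875. This is Case 1 of the Master Theorem (c < log_b(a), work dominated by leaves), giving O(n^(log_2 17)).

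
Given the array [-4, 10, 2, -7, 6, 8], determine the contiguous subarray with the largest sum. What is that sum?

Using Kadane's algorithm on [-4, 10, 2, -7, 6, 8]:

Scanning through the array:
Position 1 (value 10): max_ending_here = 10, max_so_far = 10
Position 2 (value 2): max_ending_here = 12, max_so_far = 12
Position 3 (value -7): max_ending_here = 5, max_so_far = 12
Position 4 (value 6): max_ending_here = 11, max_so_far = 12
Position 5 (value 8): max_ending_here = 19, max_so_far = 19

Maximum subarray: [10, 2, -7, 6, 8]
Maximum sum: 19

The maximum subarray is [10, 2, -7, 6, 8] with sum 19. This subarray runs from index 1 to index 5.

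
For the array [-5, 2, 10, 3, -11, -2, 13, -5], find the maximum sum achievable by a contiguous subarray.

Using Kadane's algorithm on [-5, 2, 10, 3, -11, -2, 13, -5]:

Scanning through the array:
Position 1 (value 2): max_ending_here = 2, max_so_far = 2
Position 2 (value 10): max_ending_here = 12, max_so_far = 12
Position 3 (value 3): max_ending_here = 15, max_so_far = 15
Position 4 (value -11): max_ending_here = 4, max_so_far = 15
Position 5 (value -2): max_ending_here = 2, max_so_far = 15
Position 6 (value 13): max_ending_here = 15, max_so_far = 15
Position 7 (value -5): max_ending_here = 10, max_so_far = 15

Maximum subarray: [2, 10, 3]
Maximum sum: 15

The maximum subarray is [2, 10, 3] with sum 15. This subarray runs from index 1 to index 3.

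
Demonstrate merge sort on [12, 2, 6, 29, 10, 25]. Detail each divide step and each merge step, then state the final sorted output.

Merge sort trace:

Split: [12, 2, 6, 29, 10, 25] -> [12, 2, 6] and [29, 10, 25]
  Split: [12, 2, 6] -> [12] and [2, 6]
    Split: [2, 6] -> [2] and [6]
    Merge: [2] + [6] -> [2, 6]
  Merge: [12] + [2, 6] -> [2, 6, 12]
  Split: [29, 10, 25] -> [29] and [10, 25]
    Split: [10, 25] -> [10] and [25]
    Merge: [10] + [25] -> [10, 25]
  Merge: [29] + [10, 25] -> [10, 25, 29]
Merge: [2, 6, 12] + [10, 25, 29] -> [2, 6, 10, 12, 25, 29]

Final sorted array: [2, 6, 10, 12, 25, 29]

The merge sort proceeds by recursively splitting the array and merging sorted halves.
After all merges, the sorted array is [2, 6, 10, 12, 25, 29].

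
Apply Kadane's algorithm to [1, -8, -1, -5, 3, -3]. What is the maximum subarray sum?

Using Kadane's algorithm on [1, -8, -1, -5, 3, -3]:

Scanning through the array:
Position 1 (value -8): max_ending_here = -7, max_so_far = 1
Position 2 (value -1): max_ending_here = -1, max_so_far = 1
Position 3 (value -5): max_ending_here = -5, max_so_far = 1
Position 4 (value 3): max_ending_here = 3, max_so_far = 3
Position 5 (value -3): max_ending_here = 0, max_so_far = 3

Maximum subarray: [3]
Maximum sum: 3

The maximum subarray is [3] with sum 3. This subarray runs from index 4 to index 4.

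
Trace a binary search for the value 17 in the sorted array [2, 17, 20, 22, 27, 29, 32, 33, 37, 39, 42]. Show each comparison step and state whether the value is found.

Binary search for 17 in [2, 17, 20, 22, 27, 29, 32, 33, 37, 39, 42]:

lo=0, hi=10, mid=5, arr[mid]=29 -> 29 > 17, search left half
lo=0, hi=4, mid=2, arr[mid]=20 -> 20 > 17, search left half
lo=0, hi=1, mid=0, arr[mid]=2 -> 2 < 17, search right half
lo=1, hi=1, mid=1, arr[mid]=17 -> Found target at index 1!

Binary search finds 17 at index 1 after 4 comparisons. The search repeatedly halves the search space by comparing with the middle element.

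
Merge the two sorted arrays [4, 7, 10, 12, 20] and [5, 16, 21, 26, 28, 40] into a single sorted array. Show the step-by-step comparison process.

Merging process:

Compare 4 vs 5: take 4 from left. Merged: [4]
Compare 7 vs 5: take 5 from right. Merged: [4, 5]
Compare 7 vs 16: take 7 from left. Merged: [4, 5, 7]
Compare 10 vs 16: take 10 from left. Merged: [4, 5, 7, 10]
Compare 12 vs 16: take 12 from left. Merged: [4, 5, 7, 10, 12]
Compare 20 vs 16: take 16 from right. Merged: [4, 5, 7, 10, 12, 16]
Compare 20 vs 21: take 20 from left. Merged: [4, 5, 7, 10, 12, 16, 20]
Append remaining from right: [21, 26, 28, 40]. Merged: [4, 5, 7, 10, 12, 16, 20, 21, 26, 28, 40]

Final merged array: [4, 5, 7, 10, 12, 16, 20, 21, 26, 28, 40]
Total comparisons: 7

The merged array is [4, 5, 7, 10, 12, 16, 20, 21, 26, 28, 40], requiring 7 comparisons. The merge step runs in O(n) time where n is the total number of elements.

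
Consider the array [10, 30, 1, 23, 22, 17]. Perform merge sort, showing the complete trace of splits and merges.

Merge sort trace:

Split: [10, 30, 1, 23, 22, 17] -> [10, 30, 1] and [23, 22, 17]
  Split: [10, 30, 1] -> [10] and [30, 1]
    Split: [30, 1] -> [30] and [1]
    Merge: [30] + [1] -> [1, 30]
  Merge: [10] + [1, 30] -> [1, 10, 30]
  Split: [23, 22, 17] -> [23] and [22, 17]
    Split: [22, 17] -> [22] and [17]
    Merge: [22] + [17] -> [17, 22]
  Merge: [23] + [17, 22] -> [17, 22, 23]
Merge: [1, 10, 30] + [17, 22, 23] -> [1, 10, 17, 22, 23, 30]

Final sorted array: [1, 10, 17, 22, 23, 30]

The merge sort proceeds by recursively splitting the array and merging sorted halves.
After all merges, the sorted array is [1, 10, 17, 22, 23, 30].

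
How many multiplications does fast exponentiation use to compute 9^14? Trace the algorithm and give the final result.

Computing 9^14 by squaring (build up from 9^1; each line after the first costs one multiplication):

9^1 = 9
9^2 = (9^1)^2 = 9^2 = 81
9^3 = 9 * 9^2 = 9 * 81 = 729
9^6 = (9^3)^2 = 729^2 = 531441
9^7 = 9 * 9^6 = 9 * 531441 = 4782969
9^14 = (9^7)^2 = 4782969^2 = 22876792454961

Result: 22876792454961
Multiplications needed: 5 (5 lines after 9^1)

9^14 = 22876792454961. Using exponentiation by squaring, this requires 5 multiplications. The key idea: if the exponent is even, square the half-power; if odd, multiply by the base once.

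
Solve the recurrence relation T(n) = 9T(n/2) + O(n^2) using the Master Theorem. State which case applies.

Master Theorem for T(n) = 9T(n/2) + O(n^2):

a = 9, b = 2, c = 2
log_b(a) = log_2(9) = 3.1699

Case 1: c = 2 < log_2(9) = 3.1699
T(n) = O(n^(log_2 9))

For T(n) = 9T(n/2) + O(n^2): log_2(9) = 3.1699. This is Case 1 of the Master Theorem (c < log_b(a), work dominated by leaves), giving O(n^(log_2 9)).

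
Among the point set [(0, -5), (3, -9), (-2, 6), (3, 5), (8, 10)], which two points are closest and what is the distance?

Computing all pairwise distances among 5 points:

d((0, -5), (3, -9)) = 5.0 <-- minimum
d((0, -5), (-2, 6)) = 11.1803
d((0, -5), (3, 5)) = 10.4403
d((0, -5), (8, 10)) = 17.0
d((3, -9), (-2, 6)) = 15.8114
d((3, -9), (3, 5)) = 14.0
d((3, -9), (8, 10)) = 19.6469
d((-2, 6), (3, 5)) = 5.099
d((-2, 6), (8, 10)) = 10.7703
d((3, 5), (8, 10)) = 7.0711

Closest pair: (0, -5) and (3, -9) with distance 5.0

The closest pair is (0, -5) and (3, -9) with Euclidean distance 5.0. For 5 points, brute-force pairwise comparison is shown above. For large n, the divide-and-conquer algorithm (sort by x, recurse on halves, check the dividing strip) achieves O(n log n).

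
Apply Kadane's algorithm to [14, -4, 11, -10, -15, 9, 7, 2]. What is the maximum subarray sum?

Using Kadane's algorithm on [14, -4, 11, -10, -15, 9, 7, 2]:

Scanning through the array:
Position 1 (value -4): max_ending_here = 10, max_so_far = 14
Position 2 (value 11): max_ending_here = 21, max_so_far = 21
Position 3 (value -10): max_ending_here = 11, max_so_far = 21
Position 4 (value -15): max_ending_here = -4, max_so_far = 21
Position 5 (value 9): max_ending_here = 9, max_so_far = 21
Position 6 (value 7): max_ending_here = 16, max_so_far = 21
Position 7 (value 2): max_ending_here = 18, max_so_far = 21

Maximum subarray: [14, -4, 11]
Maximum sum: 21

The maximum subarray is [14, -4, 11] with sum 21. This subarray runs from index 0 to index 2.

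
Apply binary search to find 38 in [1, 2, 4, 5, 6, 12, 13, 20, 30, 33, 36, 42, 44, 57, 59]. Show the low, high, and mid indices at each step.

Binary search for 38 in [1, 2, 4, 5, 6, 12, 13, 20, 30, 33, 36, 42, 44, 57, 59]:

lo=0, hi=14, mid=7, arr[mid]=20 -> 20 < 38, search right half
lo=8, hi=14, mid=11, arr[mid]=42 -> 42 > 38, search left half
lo=8, hi=10, mid=9, arr[mid]=33 -> 33 < 38, search right half
lo=10, hi=10, mid=10, arr[mid]=36 -> 36 < 38, search right half
lo=11 > hi=10, target 38 not found

Binary search determines that 38 is not in the array after 4 comparisons. The search space was exhausted without finding the target.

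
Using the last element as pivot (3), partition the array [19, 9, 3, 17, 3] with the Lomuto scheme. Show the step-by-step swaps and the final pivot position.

Lomuto partition with pivot = 3:

Initial array: [19, 9, 3, 17, 3]

arr[0]=19 > 3: no swap
arr[1]=9 > 3: no swap
arr[2]=3 <= 3: swap with position 0, array becomes [3, 9, 19, 17, 3]
arr[3]=17 > 3: no swap

Place pivot at position 1: [3, 3, 19, 17, 9]
Pivot position: 1

After partitioning with pivot 3, the array becomes [3, 3, 19, 17, 9]. The pivot is placed at index 1. All elements to the left of the pivot are <= 3, and all elements to the right are > 3.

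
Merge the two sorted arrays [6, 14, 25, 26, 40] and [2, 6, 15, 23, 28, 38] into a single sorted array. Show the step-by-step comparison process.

Merging process:

Compare 6 vs 2: take 2 from right. Merged: [2]
Compare 6 vs 6: take 6 from left. Merged: [2, 6]
Compare 14 vs 6: take 6 from right. Merged: [2, 6, 6]
Compare 14 vs 15: take 14 from left. Merged: [2, 6, 6, 14]
Compare 25 vs 15: take 15 from right. Merged: [2, 6, 6, 14, 15]
Compare 25 vs 23: take 23 from right. Merged: [2, 6, 6, 14, 15, 23]
Compare 25 vs 28: take 25 from left. Merged: [2, 6, 6, 14, 15, 23, 25]
Compare 26 vs 28: take 26 from left. Merged: [2, 6, 6, 14, 15, 23, 25, 26]
Compare 40 vs 28: take 28 from right. Merged: [2, 6, 6, 14, 15, 23, 25, 26, 28]
Compare 40 vs 38: take 38 from right. Merged: [2, 6, 6, 14, 15, 23, 25, 26, 28, 38]
Append remaining from left: [40]. Merged: [2, 6, 6, 14, 15, 23, 25, 26, 28, 38, 40]

Final merged array: [2, 6, 6, 14, 15, 23, 25, 26, 28, 38, 40]
Total comparisons: 10

The merged array is [2, 6, 6, 14, 15, 23, 25, 26, 28, 38, 40], requiring 10 comparisons. The merge step runs in O(n) time where n is the total number of elements.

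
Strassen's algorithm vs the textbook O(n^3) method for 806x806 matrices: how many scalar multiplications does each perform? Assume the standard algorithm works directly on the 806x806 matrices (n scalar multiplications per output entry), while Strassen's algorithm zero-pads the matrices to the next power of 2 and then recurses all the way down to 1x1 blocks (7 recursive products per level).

Matrix multiplication for 806x806 matrices:

Strassen's algorithm requires power-of-2 dimensions. Pad 806x806 to 1024x1024 (next power of 2).

Standard algorithm: 806^3 = 523606616 multiplications
Strassen's algorithm: 7^(log2(1024)) = 7^10 = 282475249 multiplications
Savings: 523606616 - 282475249 = 241131367 multiplications

Standard: 523606616 multiplications (806^3). Strassen: 282475249 multiplications (7^10, after padding to 1024x1024). Strassen reduces 8 recursive multiplications to 7 at each level.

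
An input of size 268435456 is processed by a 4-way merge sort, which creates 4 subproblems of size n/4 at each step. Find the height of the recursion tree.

For divide and conquer with division factor 4:

Problem sizes at each level:
Level 0: 268435456
Level 1: 67108864
Level 2: 16777216
Level 3: 4194304
Level 4: 1048576
Level 5: 262144
Level 6: 65536
Level 7: 16384
Level 8: 4096
Level 9: 1024
Level 10: 256
Level 11: 64
Level 12: 16
Level 13: 4
Level 14: 1

The root is level 0 and the size-1 base case is level 14 (the tree spans levels 0 through 14, i.e. 15 levels counting the root), so the depth is the number of divisions: log_4(268435456) = 14

The recursion tree depth is log_4(268435456) = 14. At each level, the problem size is divided by 4, so it takes 14 divisions to reduce to a base case of size 1. The algorithm makes 4 recursive calls at each level.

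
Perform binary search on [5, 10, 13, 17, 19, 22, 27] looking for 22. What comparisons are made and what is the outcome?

Binary search for 22 in [5, 10, 13, 17, 19, 22, 27]:

lo=0, hi=6, mid=3, arr[mid]=17 -> 17 < 22, search right half
lo=4, hi=6, mid=5, arr[mid]=22 -> Found target at index 5!

Binary search finds 22 at index 5 after 2 comparisons. The search repeatedly halves the search space by comparing with the middle element.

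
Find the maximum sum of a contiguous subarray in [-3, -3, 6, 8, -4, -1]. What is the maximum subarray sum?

Using Kadane's algorithm on [-3, -3, 6, 8, -4, -1]:

Scanning through the array:
Position 1 (value -3): max_ending_here = -3, max_so_far = -3
Position 2 (value 6): max_ending_here = 6, max_so_far = 6
Position 3 (value 8): max_ending_here = 14, max_so_far = 14
Position 4 (value -4): max_ending_here = 10, max_so_far = 14
Position 5 (value -1): max_ending_here = 9, max_so_far = 14

Maximum subarray: [6, 8]
Maximum sum: 14

The maximum subarray is [6, 8] with sum 14. This subarray runs from index 2 to index 3.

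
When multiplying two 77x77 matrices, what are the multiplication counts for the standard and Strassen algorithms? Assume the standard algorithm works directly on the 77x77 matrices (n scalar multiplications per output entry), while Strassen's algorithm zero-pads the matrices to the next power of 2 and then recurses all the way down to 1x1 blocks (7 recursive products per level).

Matrix multiplication for 77x77 matrices:

Strassen's algorithm requires power-of-2 dimensions. Pad 77x77 to 128x128 (next power of 2).

Standard algorithm: 77^3 = 456533 multiplications
Strassen's algorithm: 7^(log2(128)) = 7^7 = 823543 multiplications
Difference: 456533 - 823543 = -367010 (Strassen uses MORE here due to padding overhead — for small or just-over-power-of-2 n, padding can outweigh the per-level savings)

Standard: 456533 multiplications (77^3). Strassen: 823543 multiplications (7^7, after padding to 128x128). Strassen reduces 8 recursive multiplications to 7 at each level.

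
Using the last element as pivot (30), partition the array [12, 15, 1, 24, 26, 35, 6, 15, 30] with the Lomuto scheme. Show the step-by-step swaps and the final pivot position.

Lomuto partition with pivot = 30:

Initial array: [12, 15, 1, 24, 26, 35, 6, 15, 30]

arr[0]=12 <= 30: swap with position 0, array becomes [12, 15, 1, 24, 26, 35, 6, 15, 30]
arr[1]=15 <= 30: swap with position 1, array becomes [12, 15, 1, 24, 26, 35, 6, 15, 30]
arr[2]=1 <= 30: swap with position 2, array becomes [12, 15, 1, 24, 26, 35, 6, 15, 30]
arr[3]=24 <= 30: swap with position 3, array becomes [12, 15, 1, 24, 26, 35, 6, 15, 30]
arr[4]=26 <= 30: swap with position 4, array becomes [12, 15, 1, 24, 26, 35, 6, 15, 30]
arr[5]=35 > 30: no swap
arr[6]=6 <= 30: swap with position 5, array becomes [12, 15, 1, 24, 26, 6, 35, 15, 30]
arr[7]=15 <= 30: swap with position 6, array becomes [12, 15, 1, 24, 26, 6, 15, 35, 30]

Place pivot at position 7: [12, 15, 1, 24, 26, 6, 15, 30, 35]
Pivot position: 7

After partitioning with pivot 30, the array becomes [12, 15, 1, 24, 26, 6, 15, 30, 35]. The pivot is placed at index 7. All elements to the left of the pivot are <= 30, and all elements to the right are > 30.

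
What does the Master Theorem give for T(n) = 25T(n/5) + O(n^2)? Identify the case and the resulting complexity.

Master Theorem for T(n) = 25T(n/5) + O(n^2):

a = 25, b = 5, c = 2
log_b(a) = log_5(25) = 2.0000

Case 2: c = 2 = log_5(25) = 2.0000
T(n) = O(n^2 log n) = O(n^2 log n)

For T(n) = 25T(n/5) + O(n^2): log_5(25) = 2.0000. This is Case 2 of the Master Theorem (c = log_b(a), equal work at all levels), giving O(n^2 log n).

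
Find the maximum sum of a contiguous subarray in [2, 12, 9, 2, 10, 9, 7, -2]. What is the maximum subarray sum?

Using Kadane's algorithm on [2, 12, 9, 2, 10, 9, 7, -2]:

Scanning through the array:
Position 1 (value 12): max_ending_here = 14, max_so_far = 14
Position 2 (value 9): max_ending_here = 23, max_so_far = 23
Position 3 (value 2): max_ending_here = 25, max_so_far = 25
Position 4 (value 10): max_ending_here = 35, max_so_far = 35
Position 5 (value 9): max_ending_here = 44, max_so_far = 44
Position 6 (value 7): max_ending_here = 51, max_so_far = 51
Position 7 (value -2): max_ending_here = 49, max_so_far = 51

Maximum subarray: [2, 12, 9, 2, 10, 9, 7]
Maximum sum: 51

The maximum subarray is [2, 12, 9, 2, 10, 9, 7] with sum 51. This subarray runs from index 0 to index 6.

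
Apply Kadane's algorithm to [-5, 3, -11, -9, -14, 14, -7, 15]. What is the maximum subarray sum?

Using Kadane's algorithm on [-5, 3, -11, -9, -14, 14, -7, 15]:

Scanning through the array:
Position 1 (value 3): max_ending_here = 3, max_so_far = 3
Position 2 (value -11): max_ending_here = -8, max_so_far = 3
Position 3 (value -9): max_ending_here = -9, max_so_far = 3
Position 4 (value -14): max_ending_here = -14, max_so_far = 3
Position 5 (value 14): max_ending_here = 14, max_so_far = 14
Position 6 (value -7): max_ending_here = 7, max_so_far = 14
Position 7 (value 15): max_ending_here = 22, max_so_far = 22

Maximum subarray: [14, -7, 15]
Maximum sum: 22

The maximum subarray is [14, -7, 15] with sum 22. This subarray runs from index 5 to index 7.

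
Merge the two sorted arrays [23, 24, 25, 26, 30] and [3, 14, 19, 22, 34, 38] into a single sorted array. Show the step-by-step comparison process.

Merging process:

Compare 23 vs 3: take 3 from right. Merged: [3]
Compare 23 vs 14: take 14 from right. Merged: [3, 14]
Compare 23 vs 19: take 19 from right. Merged: [3, 14, 19]
Compare 23 vs 22: take 22 from right. Merged: [3, 14, 19, 22]
Compare 23 vs 34: take 23 from left. Merged: [3, 14, 19, 22, 23]
Compare 24 vs 34: take 24 from left. Merged: [3, 14, 19, 22, 23, 24]
Compare 25 vs 34: take 25 from left. Merged: [3, 14, 19, 22, 23, 24, 25]
Compare 26 vs 34: take 26 from left. Merged: [3, 14, 19, 22, 23, 24, 25, 26]
Compare 30 vs 34: take 30 from left. Merged: [3, 14, 19, 22, 23, 24, 25, 26, 30]
Append remaining from right: [34, 38]. Merged: [3, 14, 19, 22, 23, 24, 25, 26, 30, 34, 38]

Final merged array: [3, 14, 19, 22, 23, 24, 25, 26, 30, 34, 38]
Total comparisons: 9

The merged array is [3, 14, 19, 22, 23, 24, 25, 26, 30, 34, 38], requiring 9 comparisons. The merge step runs in O(n) time where n is the total number of elements.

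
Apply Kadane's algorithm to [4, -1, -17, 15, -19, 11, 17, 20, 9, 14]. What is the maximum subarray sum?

Using Kadane's algorithm on [4, -1, -17, 15, -19, 11, 17, 20, 9, 14]:

Scanning through the array:
Position 1 (value -1): max_ending_here = 3, max_so_far = 4
Position 2 (value -17): max_ending_here = -14, max_so_far = 4
Position 3 (value 15): max_ending_here = 15, max_so_far = 15
Position 4 (value -19): max_ending_here = -4, max_so_far = 15
Position 5 (value 11): max_ending_here = 11, max_so_far = 15
Position 6 (value 17): max_ending_here = 28, max_so_far = 28
Position 7 (value 20): max_ending_here = 48, max_so_far = 48
Position 8 (value 9): max_ending_here = 57, max_so_far = 57
Position 9 (value 14): max_ending_here = 71, max_so_far = 71

Maximum subarray: [11, 17, 20, 9, 14]
Maximum sum: 71

The maximum subarray is [11, 17, 20, 9, 14] with sum 71. This subarray runs from index 5 to index 9.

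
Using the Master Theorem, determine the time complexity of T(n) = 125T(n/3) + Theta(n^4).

Master Theorem for T(n) = 125T(n/3) + O(n^4):

a = 125, b = 3, c = 4
log_b(a) = log_3(125) = 4.3949

Case 1: c = 4 < log_3(125) = 4.3949
T(n) = O(n^(log_3 125))

For T(n) = 125T(n/3) + O(n^4): log_3(125) = 4.3949. This is Case 1 of the Master Theorem (c < log_b(a), work dominated by leaves), giving O(n^(log_3 125)).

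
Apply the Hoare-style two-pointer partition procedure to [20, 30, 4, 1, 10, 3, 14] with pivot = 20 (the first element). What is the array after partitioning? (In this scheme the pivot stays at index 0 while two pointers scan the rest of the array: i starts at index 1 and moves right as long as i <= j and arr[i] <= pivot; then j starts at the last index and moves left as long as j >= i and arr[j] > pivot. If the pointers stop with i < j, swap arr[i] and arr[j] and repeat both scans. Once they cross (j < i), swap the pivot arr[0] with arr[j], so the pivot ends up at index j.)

Hoare-style two-pointer partition with pivot = 20:

Initial array: [20, 30, 4, 1, 10, 3, 14]

Pointers start at i = 1, j = 6.
i stops at index 1 (arr[1]=30 > 20), j stops at index 6 (arr[6]=14 <= 20): swap arr[1] and arr[6], array becomes [20, 14, 4, 1, 10, 3, 30]
i ends at 6, j ends at 5: the pointers have crossed (j < i), so scanning stops.

Swap pivot arr[0] with arr[5] to place pivot at position 5: [3, 14, 4, 1, 10, 20, 30]
Pivot position: 5

After partitioning with pivot 20, the array becomes [3, 14, 4, 1, 10, 20, 30]. The pivot is placed at index 5. All elements to the left of the pivot are <= 20, and all elements to the right are > 20.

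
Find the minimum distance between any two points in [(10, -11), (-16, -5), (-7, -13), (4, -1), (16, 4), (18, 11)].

Computing all pairwise distances among 6 points:

d((10, -11), (-16, -5)) = 26.6833
d((10, -11), (-7, -13)) = 17.1172
d((10, -11), (4, -1)) = 11.6619
d((10, -11), (16, 4)) = 16.1555
d((10, -11), (18, 11)) = 23.4094
d((-16, -5), (-7, -13)) = 12.0416
d((-16, -5), (4, -1)) = 20.3961
d((-16, -5), (16, 4)) = 33.2415
d((-16, -5), (18, 11)) = 37.5766
d((-7, -13), (4, -1)) = 16.2788
d((-7, -13), (16, 4)) = 28.6007
d((-7, -13), (18, 11)) = 34.6554
d((4, -1), (16, 4)) = 13.0
d((4, -1), (18, 11)) = 18.4391
d((16, 4), (18, 11)) = 7.2801 <-- minimum

Closest pair: (16, 4) and (18, 11) with distance 7.2801

The closest pair is (16, 4) and (18, 11) with Euclidean distance 7.2801. For 6 points, brute-force pairwise comparison is shown above. For large n, the divide-and-conquer algorithm (sort by x, recurse on halves, check the dividing strip) achieves O(n log n).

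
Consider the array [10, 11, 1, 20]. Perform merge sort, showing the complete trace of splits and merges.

Merge sort trace:

Split: [10, 11, 1, 20] -> [10, 11] and [1, 20]
  Split: [10, 11] -> [10] and [11]
  Merge: [10] + [11] -> [10, 11]
  Split: [1, 20] -> [1] and [20]
  Merge: [1] + [20] -> [1, 20]
Merge: [10, 11] + [1, 20] -> [1, 10, 11, 20]

Final sorted array: [1, 10, 11, 20]

The merge sort proceeds by recursively splitting the array and merging sorted halves.
After all merges, the sorted array is [1, 10, 11, 20].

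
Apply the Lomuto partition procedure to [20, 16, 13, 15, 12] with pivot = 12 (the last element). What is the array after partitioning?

Lomuto partition with pivot = 12:

Initial array: [20, 16, 13, 15, 12]

arr[0]=20 > 12: no swap
arr[1]=16 > 12: no swap
arr[2]=13 > 12: no swap
arr[3]=15 > 12: no swap

Place pivot at position 0: [12, 16, 13, 15, 20]
Pivot position: 0

After partitioning with pivot 12, the array becomes [12, 16, 13, 15, 20]. The pivot is placed at index 0. All elements to the left of the pivot are <= 12, and all elements to the right are > 12.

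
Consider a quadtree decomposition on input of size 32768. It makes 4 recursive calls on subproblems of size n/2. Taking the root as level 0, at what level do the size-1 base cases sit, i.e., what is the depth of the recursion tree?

For divide and conquer with division factor 2:

Problem sizes at each level:
Level 0: 32768
Level 1: 16384
Level 2: 8192
Level 3: 4096
Level 4: 2048
Level 5: 1024
Level 6: 512
Level 7: 256
Level 8: 128
Level 9: 64
Level 10: 32
Level 11: 16
Level 12: 8
Level 13: 4
Level 14: 2
Level 15: 1

The root is level 0 and the size-1 base case is level 15 (the tree spans levels 0 through 15, i.e. 16 levels counting the root), so the depth is the number of divisions: log_2(32768) = 15

The recursion tree depth is log_2(32768) = 15. At each level, the problem size is divided by 2, so it takes 15 divisions to reduce to a base case of size 1. The algorithm makes 4 recursive calls at each level.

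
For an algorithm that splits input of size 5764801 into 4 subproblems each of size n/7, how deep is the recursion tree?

For divide and conquer with division factor 7:

Problem sizes at each level:
Level 0: 5764801
Level 1: 823543
Level 2: 117649
Level 3: 16807
Level 4: 2401
Level 5: 343
Level 6: 49
Level 7: 7
Level 8: 1

The root is level 0 and the size-1 base case is level 8 (the tree spans levels 0 through 8, i.e. 9 levels counting the root), so the depth is the number of divisions: log_7(5764801) = 8

The recursion tree depth is log_7(5764801) = 8. At each level, the problem size is divided by 7, so it takes 8 divisions to reduce to a base case of size 1. The algorithm makes 4 recursive calls at each level.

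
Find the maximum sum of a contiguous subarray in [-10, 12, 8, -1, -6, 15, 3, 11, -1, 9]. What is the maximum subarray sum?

Using Kadane's algorithm on [-10, 12, 8, -1, -6, 15, 3, 11, -1, 9]:

Scanning through the array:
Position 1 (value 12): max_ending_here = 12, max_so_far = 12
Position 2 (value 8): max_ending_here = 20, max_so_far = 20
Position 3 (value -1): max_ending_here = 19, max_so_far = 20
Position 4 (value -6): max_ending_here = 13, max_so_far = 20
Position 5 (value 15): max_ending_here = 28, max_so_far = 28
Position 6 (value 3): max_ending_here = 31, max_so_far = 31
Position 7 (value 11): max_ending_here = 42, max_so_far = 42
Position 8 (value -1): max_ending_here = 41, max_so_far = 42
Position 9 (value 9): max_ending_here = 50, max_so_far = 50

Maximum subarray: [12, 8, -1, -6, 15, 3, 11, -1, 9]
Maximum sum: 50

The maximum subarray is [12, 8, -1, -6, 15, 3, 11, -1, 9] with sum 50. This subarray runs from index 1 to index 9.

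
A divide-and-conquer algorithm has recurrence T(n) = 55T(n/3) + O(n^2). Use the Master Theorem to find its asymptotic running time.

Master Theorem for T(n) = 55T(n/3) + O(n^2):

a = 55, b = 3, c = 2
log_b(a) = log_3(55) = 3.6476

Case 1: c = 2 < log_3(55) = 3.6476
T(n) = O(n^(log_3 55))

For T(n) = 55T(n/3) + O(n^2): log_3(55) = 3.6476. This is Case 1 of the Master Theorem (c < log_b(a), work dominated by leaves), giving O(n^(log_3 55)).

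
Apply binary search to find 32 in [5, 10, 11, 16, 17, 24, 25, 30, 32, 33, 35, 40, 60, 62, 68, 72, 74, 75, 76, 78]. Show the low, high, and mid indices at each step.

Binary search for 32 in [5, 10, 11, 16, 17, 24, 25, 30, 32, 33, 35, 40, 60, 62, 68, 72, 74, 75, 76, 78]:

lo=0, hi=19, mid=9, arr[mid]=33 -> 33 > 32, search left half
lo=0, hi=8, mid=4, arr[mid]=17 -> 17 < 32, search right half
lo=5, hi=8, mid=6, arr[mid]=25 -> 25 < 32, search right half
lo=7, hi=8, mid=7, arr[mid]=30 -> 30 < 32, search right half
lo=8, hi=8, mid=8, arr[mid]=32 -> Found target at index 8!

Binary search finds 32 at index 8 after 5 comparisons. The search repeatedly halves the search space by comparing with the middle element.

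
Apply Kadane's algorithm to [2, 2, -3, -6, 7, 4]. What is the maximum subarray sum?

Using Kadane's algorithm on [2, 2, -3, -6, 7, 4]:

Scanning through the array:
Position 1 (value 2): max_ending_here = 4, max_so_far = 4
Position 2 (value -3): max_ending_here = 1, max_so_far = 4
Position 3 (value -6): max_ending_here = -5, max_so_far = 4
Position 4 (value 7): max_ending_here = 7, max_so_far = 7
Position 5 (value 4): max_ending_here = 11, max_so_far = 11

Maximum subarray: [7, 4]
Maximum sum: 11

The maximum subarray is [7, 4] with sum 11. This subarray runs from index 4 to index 5.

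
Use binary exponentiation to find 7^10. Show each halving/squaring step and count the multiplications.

Computing 7^10 by squaring (build up from 7^1; each line after the first costs one multiplication):

7^1 = 7
7^2 = (7^1)^2 = 7^2 = 49
7^4 = (7^2)^2 = 49^2 = 2401
7^5 = 7 * 7^4 = 7 * 2401 = 16807
7^10 = (7^5)^2 = 16807^2 = 282475249

Result: 282475249
Multiplications needed: 4 (4 lines after 7^1)

7^10 = 282475249. Using exponentiation by squaring, this requires 4 multiplications. The key idea: if the exponent is even, square the half-power; if odd, multiply by the base once.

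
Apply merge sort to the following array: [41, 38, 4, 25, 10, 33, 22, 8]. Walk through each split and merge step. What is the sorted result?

Merge sort trace:

Split: [41, 38, 4, 25, 10, 33, 22, 8] -> [41, 38, 4, 25] and [10, 33, 22, 8]
  Split: [41, 38, 4, 25] -> [41, 38] and [4, 25]
    Split: [41, 38] -> [41] and [38]
    Merge: [41] + [38] -> [38, 41]
    Split: [4, 25] -> [4] and [25]
    Merge: [4] + [25] -> [4, 25]
  Merge: [38, 41] + [4, 25] -> [4, 25, 38, 41]
  Split: [10, 33, 22, 8] -> [10, 33] and [22, 8]
    Split: [10, 33] -> [10] and [33]
    Merge: [10] + [33] -> [10, 33]
    Split: [22, 8] -> [22] and [8]
    Merge: [22] + [8] -> [8, 22]
  Merge: [10, 33] + [8, 22] -> [8, 10, 22, 33]
Merge: [4, 25, 38, 41] + [8, 10, 22, 33] -> [4, 8, 10, 22, 25, 33, 38, 41]

Final sorted array: [4, 8, 10, 22, 25, 33, 38, 41]

The merge sort proceeds by recursively splitting the array and merging sorted halves.
After all merges, the sorted array is [4, 8, 10, 22, 25, 33, 38, 41].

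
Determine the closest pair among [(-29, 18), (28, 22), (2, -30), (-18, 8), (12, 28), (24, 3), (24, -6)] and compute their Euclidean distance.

Computing all pairwise distances among 7 points:

d((-29, 18), (28, 22)) = 57.1402
d((-29, 18), (2, -30)) = 57.1402
d((-29, 18), (-18, 8)) = 14.8661
d((-29, 18), (12, 28)) = 42.2019
d((-29, 18), (24, 3)) = 55.0818
d((-29, 18), (24, -6)) = 58.1808
d((28, 22), (2, -30)) = 58.1378
d((28, 22), (-18, 8)) = 48.0833
d((28, 22), (12, 28)) = 17.088
d((28, 22), (24, 3)) = 19.4165
d((28, 22), (24, -6)) = 28.2843
d((2, -30), (-18, 8)) = 42.9418
d((2, -30), (12, 28)) = 58.8558
d((2, -30), (24, 3)) = 39.6611
d((2, -30), (24, -6)) = 32.5576
d((-18, 8), (12, 28)) = 36.0555
d((-18, 8), (24, 3)) = 42.2966
d((-18, 8), (24, -6)) = 44.2719
d((12, 28), (24, 3)) = 27.7308
d((12, 28), (24, -6)) = 36.0555
d((24, 3), (24, -6)) = 9.0 <-- minimum

Closest pair: (24, 3) and (24, -6) with distance 9.0

The closest pair is (24, 3) and (24, -6) with Euclidean distance 9.0. For 7 points, brute-force pairwise comparison is shown above. For large n, the divide-and-conquer algorithm (sort by x, recurse on halves, check the dividing strip) achieves O(n log n).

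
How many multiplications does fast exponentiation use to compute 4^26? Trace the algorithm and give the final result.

Computing 4^26 by squaring (build up from 4^1; each line after the first costs one multiplication):

4^1 = 4
4^2 = (4^1)^2 = 4^2 = 16
4^3 = 4 * 4^2 = 4 * 16 = 64
4^6 = (4^3)^2 = 64^2 = 4096
4^12 = (4^6)^2 = 4096^2 = 16777216
4^13 = 4 * 4^12 = 4 * 16777216 = 67108864
4^26 = (4^13)^2 = 67108864^2 = 4503599627370496

Result: 4503599627370496
Multiplications needed: 6 (6 lines after 4^1)

4^26 = 4503599627370496. Using exponentiation by squaring, this requires 6 multiplications. The key idea: if the exponent is even, square the half-power; if odd, multiply by the base once.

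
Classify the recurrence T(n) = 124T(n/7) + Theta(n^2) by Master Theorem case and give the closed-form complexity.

Master Theorem for T(n) = 124T(n/7) + O(n^2):

a = 124, b = 7, c = 2
log_b(a) = log_7(124) = 2.4771

Case 1: c = 2 < log_7(124) = 2.4771
T(n) = O(n^(log_7 124))

For T(n) = 124T(n/7) + O(n^2): log_7(124) = 2.4771. This is Case 1 of the Master Theorem (c < log_b(a), work dominated by leaves), giving O(n^(log_7 124)).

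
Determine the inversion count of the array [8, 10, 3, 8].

Finding inversions in [8, 10, 3, 8]:

(0, 2): arr[0]=8 > arr[2]=3
(1, 2): arr[1]=10 > arr[2]=3
(1, 3): arr[1]=10 > arr[3]=8

Total inversions: 3

The array has 3 inversion(s): (0,2), (1,2), (1,3). Each pair (i,j) satisfies i < j and arr[i] > arr[j].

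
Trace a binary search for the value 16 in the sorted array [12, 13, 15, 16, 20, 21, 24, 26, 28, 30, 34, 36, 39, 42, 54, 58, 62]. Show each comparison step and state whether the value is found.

Binary search for 16 in [12, 13, 15, 16, 20, 21, 24, 26, 28, 30, 34, 36, 39, 42, 54, 58, 62]:

lo=0, hi=16, mid=8, arr[mid]=28 -> 28 > 16, search left half
lo=0, hi=7, mid=3, arr[mid]=16 -> Found target at index 3!

Binary search finds 16 at index 3 after 2 comparisons. The search repeatedly halves the search space by comparing with the middle element.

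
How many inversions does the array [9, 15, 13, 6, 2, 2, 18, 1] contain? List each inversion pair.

Finding inversions in [9, 15, 13, 6, 2, 2, 18, 1]:

(0, 3): arr[0]=9 > arr[3]=6
(0, 4): arr[0]=9 > arr[4]=2
(0, 5): arr[0]=9 > arr[5]=2
(0, 7): arr[0]=9 > arr[7]=1
(1, 2): arr[1]=15 > arr[2]=13
(1, 3): arr[1]=15 > arr[3]=6
(1, 4): arr[1]=15 > arr[4]=2
(1, 5): arr[1]=15 > arr[5]=2
(1, 7): arr[1]=15 > arr[7]=1
(2, 3): arr[2]=13 > arr[3]=6
(2, 4): arr[2]=13 > arr[4]=2
(2, 5): arr[2]=13 > arr[5]=2
(2, 7): arr[2]=13 > arr[7]=1
(3, 4): arr[3]=6 > arr[4]=2
(3, 5): arr[3]=6 > arr[5]=2
(3, 7): arr[3]=6 > arr[7]=1
(4, 7): arr[4]=2 > arr[7]=1
(5, 7): arr[5]=2 > arr[7]=1
(6, 7): arr[6]=18 > arr[7]=1

Total inversions: 19

The array has 19 inversion(s): (0,3), (0,4), (0,5), (0,7), (1,2), (1,3), (1,4), (1,5), (1,7), (2,3), (2,4), (2,5), (2,7), (3,4), (3,5), (3,7), (4,7), (5,7), (6,7). Each pair (i,j) satisfies i < j and arr[i] > arr[j].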